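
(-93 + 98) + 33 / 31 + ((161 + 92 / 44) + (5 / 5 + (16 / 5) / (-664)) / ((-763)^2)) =1990854161129 / 11769378005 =169.16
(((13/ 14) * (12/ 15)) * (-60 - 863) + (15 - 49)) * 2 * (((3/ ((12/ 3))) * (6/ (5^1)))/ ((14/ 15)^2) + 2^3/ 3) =-9132749/ 1715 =-5325.22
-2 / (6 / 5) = -5 / 3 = -1.67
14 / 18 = 7 / 9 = 0.78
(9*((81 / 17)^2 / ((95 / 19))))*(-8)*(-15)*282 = 399643632 / 289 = 1382849.94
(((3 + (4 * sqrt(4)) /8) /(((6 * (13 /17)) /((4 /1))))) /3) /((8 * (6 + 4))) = 17 /1170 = 0.01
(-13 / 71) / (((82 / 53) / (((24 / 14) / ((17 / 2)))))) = -0.02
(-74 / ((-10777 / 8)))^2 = 350464 / 116143729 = 0.00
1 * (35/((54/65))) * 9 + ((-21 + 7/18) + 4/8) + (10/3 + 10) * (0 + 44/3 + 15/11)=113413/198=572.79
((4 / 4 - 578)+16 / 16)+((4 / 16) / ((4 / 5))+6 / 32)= -1151 / 2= -575.50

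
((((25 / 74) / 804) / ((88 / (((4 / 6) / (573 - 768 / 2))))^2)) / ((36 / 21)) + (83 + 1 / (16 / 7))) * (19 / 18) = 100636918279904635 / 1142654542267392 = 88.07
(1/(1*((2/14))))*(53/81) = 371/81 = 4.58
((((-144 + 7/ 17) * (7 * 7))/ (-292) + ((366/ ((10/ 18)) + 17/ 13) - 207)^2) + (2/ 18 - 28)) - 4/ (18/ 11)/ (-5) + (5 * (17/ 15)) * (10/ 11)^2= 1563042897832423/ 7613162700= 205307.96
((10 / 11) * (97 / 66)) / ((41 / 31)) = 15035 / 14883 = 1.01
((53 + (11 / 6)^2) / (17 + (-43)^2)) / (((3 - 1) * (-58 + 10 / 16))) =-2029 / 7708446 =-0.00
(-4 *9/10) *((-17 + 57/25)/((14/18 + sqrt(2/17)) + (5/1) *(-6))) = -266543136/146963875 - 536544 *sqrt(34)/146963875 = -1.83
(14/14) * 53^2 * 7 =19663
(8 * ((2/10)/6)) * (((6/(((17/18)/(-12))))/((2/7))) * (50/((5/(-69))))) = 834624/17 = 49095.53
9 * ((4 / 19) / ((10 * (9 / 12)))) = 24 / 95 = 0.25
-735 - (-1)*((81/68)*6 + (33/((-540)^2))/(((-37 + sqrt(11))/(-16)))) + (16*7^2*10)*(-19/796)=-12768318968572/13954621275 + 11*sqrt(11)/8249850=-914.99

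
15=15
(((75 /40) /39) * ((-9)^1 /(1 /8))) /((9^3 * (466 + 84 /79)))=-395 /38853594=-0.00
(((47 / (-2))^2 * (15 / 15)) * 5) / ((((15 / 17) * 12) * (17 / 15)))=11045 / 48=230.10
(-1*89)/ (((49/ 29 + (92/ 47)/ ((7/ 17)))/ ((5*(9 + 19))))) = -118880860/ 61477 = -1933.75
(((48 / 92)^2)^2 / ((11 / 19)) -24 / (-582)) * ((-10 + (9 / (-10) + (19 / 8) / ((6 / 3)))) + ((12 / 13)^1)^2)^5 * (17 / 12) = -1765913674099888341628893178235001 / 134883622643595940996710400000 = -13092.13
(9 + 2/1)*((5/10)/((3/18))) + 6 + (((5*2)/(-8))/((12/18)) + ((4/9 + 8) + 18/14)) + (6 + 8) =30671/504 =60.86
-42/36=-7/6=-1.17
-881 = -881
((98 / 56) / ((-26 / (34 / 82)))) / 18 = -0.00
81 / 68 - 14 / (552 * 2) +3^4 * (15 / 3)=3811579 / 9384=406.18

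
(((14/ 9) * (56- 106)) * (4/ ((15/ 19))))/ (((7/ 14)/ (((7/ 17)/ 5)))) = -29792/ 459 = -64.91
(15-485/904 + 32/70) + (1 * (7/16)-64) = -3078057/63280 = -48.64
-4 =-4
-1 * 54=-54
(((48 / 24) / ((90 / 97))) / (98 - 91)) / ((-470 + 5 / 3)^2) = 97 / 69090875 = 0.00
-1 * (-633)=633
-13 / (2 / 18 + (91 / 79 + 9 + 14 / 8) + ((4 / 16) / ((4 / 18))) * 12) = -0.51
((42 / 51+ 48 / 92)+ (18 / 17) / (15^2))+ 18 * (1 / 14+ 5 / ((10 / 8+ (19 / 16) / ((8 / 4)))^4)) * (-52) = -390098430400408 / 829130426425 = -470.49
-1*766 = -766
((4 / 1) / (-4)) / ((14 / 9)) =-9 / 14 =-0.64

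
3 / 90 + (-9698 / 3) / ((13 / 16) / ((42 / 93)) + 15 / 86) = -311364117 / 190090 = -1637.98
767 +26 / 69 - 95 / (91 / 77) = 616232 / 897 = 686.99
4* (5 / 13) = 20 / 13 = 1.54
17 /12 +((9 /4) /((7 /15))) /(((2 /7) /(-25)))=-10091 /24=-420.46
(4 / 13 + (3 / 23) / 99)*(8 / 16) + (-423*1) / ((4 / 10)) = -10432828 / 9867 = -1057.35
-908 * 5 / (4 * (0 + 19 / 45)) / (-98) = 51075 / 1862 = 27.43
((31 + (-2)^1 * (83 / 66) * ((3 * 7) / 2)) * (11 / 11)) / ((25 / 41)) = 4141 / 550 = 7.53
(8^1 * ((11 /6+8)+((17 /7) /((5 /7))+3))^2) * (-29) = -61136.90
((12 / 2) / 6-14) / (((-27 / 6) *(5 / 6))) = 52 / 15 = 3.47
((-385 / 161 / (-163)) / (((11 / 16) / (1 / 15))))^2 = 256 / 126495009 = 0.00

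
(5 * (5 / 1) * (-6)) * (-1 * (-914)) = -137100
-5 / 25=-1 / 5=-0.20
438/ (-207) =-146/ 69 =-2.12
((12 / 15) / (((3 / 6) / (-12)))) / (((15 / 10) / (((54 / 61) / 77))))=-3456 / 23485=-0.15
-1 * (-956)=956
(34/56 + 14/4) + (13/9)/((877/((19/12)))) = 1362407/331506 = 4.11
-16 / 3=-5.33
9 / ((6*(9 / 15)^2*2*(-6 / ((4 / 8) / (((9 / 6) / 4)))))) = -25 / 54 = -0.46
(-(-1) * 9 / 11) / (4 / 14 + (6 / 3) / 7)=63 / 44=1.43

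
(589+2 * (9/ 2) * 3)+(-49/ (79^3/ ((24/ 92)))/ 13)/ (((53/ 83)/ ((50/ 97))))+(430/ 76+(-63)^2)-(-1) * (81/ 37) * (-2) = 4887040142823473509/ 1065578346698606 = 4586.28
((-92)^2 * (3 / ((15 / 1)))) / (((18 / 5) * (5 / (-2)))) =-8464 / 45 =-188.09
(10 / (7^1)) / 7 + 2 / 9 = 188 / 441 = 0.43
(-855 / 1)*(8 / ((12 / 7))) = -3990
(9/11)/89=9/979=0.01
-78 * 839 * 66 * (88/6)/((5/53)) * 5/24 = -139893182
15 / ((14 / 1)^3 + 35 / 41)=205 / 37513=0.01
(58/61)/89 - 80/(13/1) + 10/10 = -362989/70577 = -5.14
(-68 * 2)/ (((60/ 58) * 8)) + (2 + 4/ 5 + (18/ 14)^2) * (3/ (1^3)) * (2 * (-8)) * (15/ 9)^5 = -109752239/ 39690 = -2765.24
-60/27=-20/9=-2.22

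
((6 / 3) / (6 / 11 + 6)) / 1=11 / 36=0.31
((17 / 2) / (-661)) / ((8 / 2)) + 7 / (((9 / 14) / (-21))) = -3627619 / 15864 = -228.67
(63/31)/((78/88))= 924/403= 2.29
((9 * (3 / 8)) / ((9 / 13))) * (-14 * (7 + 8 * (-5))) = 9009 / 4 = 2252.25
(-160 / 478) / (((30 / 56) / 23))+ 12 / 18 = -9826 / 717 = -13.70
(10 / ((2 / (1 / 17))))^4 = 625 / 83521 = 0.01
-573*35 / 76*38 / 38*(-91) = 1825005 / 76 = 24013.22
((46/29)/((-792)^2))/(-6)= -23/54571968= -0.00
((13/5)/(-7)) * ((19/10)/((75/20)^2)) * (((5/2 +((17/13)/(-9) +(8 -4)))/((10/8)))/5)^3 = -3998218096448/75797490234375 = -0.05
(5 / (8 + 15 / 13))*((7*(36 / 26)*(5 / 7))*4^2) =7200 / 119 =60.50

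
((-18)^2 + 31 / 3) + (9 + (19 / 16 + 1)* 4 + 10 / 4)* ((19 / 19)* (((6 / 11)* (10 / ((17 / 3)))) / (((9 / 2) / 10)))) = 377.65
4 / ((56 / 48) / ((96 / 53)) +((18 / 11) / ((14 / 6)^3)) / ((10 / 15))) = 8692992 / 1819687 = 4.78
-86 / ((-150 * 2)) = 0.29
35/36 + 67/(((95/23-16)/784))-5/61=-126311929/28548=-4424.55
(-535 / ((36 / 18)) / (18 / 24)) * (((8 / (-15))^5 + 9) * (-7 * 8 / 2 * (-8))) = -326041833152 / 455625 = -715592.50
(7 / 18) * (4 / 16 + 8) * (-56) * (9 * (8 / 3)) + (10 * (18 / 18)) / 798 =-1720483 / 399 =-4311.99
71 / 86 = 0.83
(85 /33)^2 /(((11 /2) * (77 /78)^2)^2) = 118859457600 /514675673281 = 0.23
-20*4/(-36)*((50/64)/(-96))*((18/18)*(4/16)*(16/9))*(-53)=6625/15552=0.43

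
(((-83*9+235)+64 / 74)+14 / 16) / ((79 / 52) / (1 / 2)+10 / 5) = -1963481 / 19388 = -101.27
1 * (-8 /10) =-4 /5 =-0.80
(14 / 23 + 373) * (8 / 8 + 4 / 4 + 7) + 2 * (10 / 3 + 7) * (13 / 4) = 473291 / 138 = 3429.64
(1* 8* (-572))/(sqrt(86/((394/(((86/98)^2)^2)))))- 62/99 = -10986976* sqrt(8471)/79507- 62/99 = -12719.25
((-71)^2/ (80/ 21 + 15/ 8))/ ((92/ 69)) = 635166/ 955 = 665.10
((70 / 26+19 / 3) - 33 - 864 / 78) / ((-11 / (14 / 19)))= 19138 / 8151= 2.35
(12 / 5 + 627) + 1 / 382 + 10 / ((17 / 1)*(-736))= 3760348577 / 5974480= 629.40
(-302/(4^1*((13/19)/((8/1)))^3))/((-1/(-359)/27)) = -2570016598272/2197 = -1169784523.56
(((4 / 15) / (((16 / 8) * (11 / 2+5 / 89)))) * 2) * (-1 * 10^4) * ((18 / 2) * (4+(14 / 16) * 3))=-28302000 / 989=-28616.78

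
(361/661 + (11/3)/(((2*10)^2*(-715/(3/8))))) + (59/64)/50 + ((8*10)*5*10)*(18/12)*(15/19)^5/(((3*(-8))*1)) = -12954518532485437/170216949656000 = -76.11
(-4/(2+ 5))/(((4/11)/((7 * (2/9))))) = -22/9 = -2.44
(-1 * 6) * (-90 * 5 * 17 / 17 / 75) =36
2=2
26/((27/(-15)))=-130/9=-14.44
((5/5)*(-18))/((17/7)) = -126/17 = -7.41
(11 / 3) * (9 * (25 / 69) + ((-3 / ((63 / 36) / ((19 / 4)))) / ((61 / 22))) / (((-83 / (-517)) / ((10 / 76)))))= 2552220 / 815143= 3.13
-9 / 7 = -1.29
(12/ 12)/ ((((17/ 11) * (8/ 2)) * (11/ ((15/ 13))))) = 0.02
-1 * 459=-459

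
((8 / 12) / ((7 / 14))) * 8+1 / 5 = 163 / 15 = 10.87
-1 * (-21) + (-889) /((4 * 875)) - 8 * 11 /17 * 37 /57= 8423437 /484500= 17.39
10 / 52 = 5 / 26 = 0.19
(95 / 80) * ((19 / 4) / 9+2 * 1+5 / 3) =2869 / 576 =4.98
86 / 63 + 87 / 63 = 173 / 63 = 2.75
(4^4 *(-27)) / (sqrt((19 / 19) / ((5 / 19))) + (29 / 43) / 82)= 3533898240 / 236216639 - 85934656512 *sqrt(95) / 236216639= -3530.88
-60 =-60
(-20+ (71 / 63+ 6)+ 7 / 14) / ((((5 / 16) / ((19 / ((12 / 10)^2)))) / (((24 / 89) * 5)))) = -11848400 / 16821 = -704.38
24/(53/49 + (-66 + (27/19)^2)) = -0.38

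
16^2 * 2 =512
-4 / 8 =-1 / 2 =-0.50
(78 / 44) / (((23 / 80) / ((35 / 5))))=10920 / 253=43.16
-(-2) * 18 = 36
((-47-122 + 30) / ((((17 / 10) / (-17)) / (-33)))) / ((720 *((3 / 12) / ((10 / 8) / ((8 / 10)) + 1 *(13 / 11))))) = -22379 / 32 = -699.34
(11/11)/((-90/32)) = -16/45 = -0.36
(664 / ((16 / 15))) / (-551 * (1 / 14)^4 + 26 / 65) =119569800 / 74077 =1614.13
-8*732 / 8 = -732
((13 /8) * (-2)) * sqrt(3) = -13 * sqrt(3) /4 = -5.63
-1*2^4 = -16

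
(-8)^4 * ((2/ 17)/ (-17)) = -8192/ 289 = -28.35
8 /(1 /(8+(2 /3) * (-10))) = 32 /3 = 10.67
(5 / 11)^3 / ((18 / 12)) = 250 / 3993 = 0.06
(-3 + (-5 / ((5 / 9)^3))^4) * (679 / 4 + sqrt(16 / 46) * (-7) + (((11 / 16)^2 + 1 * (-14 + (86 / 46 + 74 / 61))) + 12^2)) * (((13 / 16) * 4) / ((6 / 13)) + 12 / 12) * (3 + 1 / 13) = 989673764030707053503 / 182390000000 - 254373813721804 * sqrt(46) / 23359375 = 5352283756.41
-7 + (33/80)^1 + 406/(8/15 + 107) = -362851/129040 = -2.81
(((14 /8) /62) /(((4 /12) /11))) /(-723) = -77 /59768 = -0.00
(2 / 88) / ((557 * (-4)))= -1 / 98032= -0.00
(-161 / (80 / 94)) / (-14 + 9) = 7567 / 200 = 37.84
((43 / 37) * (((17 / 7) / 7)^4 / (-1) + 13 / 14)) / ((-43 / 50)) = -263475425 / 213297637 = -1.24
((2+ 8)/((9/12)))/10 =4/3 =1.33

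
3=3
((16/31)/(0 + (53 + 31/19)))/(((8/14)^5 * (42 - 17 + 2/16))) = 319333/51742224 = 0.01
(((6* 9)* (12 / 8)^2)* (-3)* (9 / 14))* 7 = -6561 / 4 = -1640.25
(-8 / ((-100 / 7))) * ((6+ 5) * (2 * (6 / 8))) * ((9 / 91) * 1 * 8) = 2376 / 325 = 7.31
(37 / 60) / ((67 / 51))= 0.47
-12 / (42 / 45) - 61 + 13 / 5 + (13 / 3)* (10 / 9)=-62788 / 945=-66.44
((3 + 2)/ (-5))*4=-4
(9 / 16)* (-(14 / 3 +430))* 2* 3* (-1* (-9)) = -13203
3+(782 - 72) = 713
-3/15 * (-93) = 93/5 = 18.60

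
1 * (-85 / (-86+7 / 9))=765 / 767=1.00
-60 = -60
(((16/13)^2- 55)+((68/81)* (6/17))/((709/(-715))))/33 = -174000257/106760511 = -1.63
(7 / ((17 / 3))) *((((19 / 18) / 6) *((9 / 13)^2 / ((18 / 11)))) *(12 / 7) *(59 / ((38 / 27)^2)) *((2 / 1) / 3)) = 473121 / 218348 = 2.17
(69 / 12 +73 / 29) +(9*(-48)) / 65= 12223 / 7540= 1.62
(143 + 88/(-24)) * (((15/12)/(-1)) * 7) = -7315/6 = -1219.17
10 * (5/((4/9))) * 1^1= 225/2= 112.50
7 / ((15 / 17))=119 / 15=7.93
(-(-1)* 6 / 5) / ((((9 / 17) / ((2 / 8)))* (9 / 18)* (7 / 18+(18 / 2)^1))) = 102 / 845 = 0.12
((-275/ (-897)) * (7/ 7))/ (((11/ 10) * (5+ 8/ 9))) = 750/ 15847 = 0.05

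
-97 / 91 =-1.07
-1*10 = -10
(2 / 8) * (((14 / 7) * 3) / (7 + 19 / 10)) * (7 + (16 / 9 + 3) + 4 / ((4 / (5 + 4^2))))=1475 / 267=5.52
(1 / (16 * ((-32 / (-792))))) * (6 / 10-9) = -2079 / 160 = -12.99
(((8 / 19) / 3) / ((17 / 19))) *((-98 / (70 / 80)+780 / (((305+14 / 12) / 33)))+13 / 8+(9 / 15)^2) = -866501 / 212925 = -4.07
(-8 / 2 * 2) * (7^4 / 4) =-4802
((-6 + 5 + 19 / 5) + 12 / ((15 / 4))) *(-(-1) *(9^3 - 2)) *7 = 30534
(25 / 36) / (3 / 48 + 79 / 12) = 100 / 957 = 0.10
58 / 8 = 29 / 4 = 7.25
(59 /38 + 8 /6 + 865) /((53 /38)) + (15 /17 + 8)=1705972 /2703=631.14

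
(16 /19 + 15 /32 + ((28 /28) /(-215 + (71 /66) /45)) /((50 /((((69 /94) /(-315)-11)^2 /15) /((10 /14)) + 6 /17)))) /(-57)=-139224965389667483 /6058937836844900000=-0.02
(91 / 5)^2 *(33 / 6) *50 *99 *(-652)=-5879741868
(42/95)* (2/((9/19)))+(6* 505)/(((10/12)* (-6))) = -604.13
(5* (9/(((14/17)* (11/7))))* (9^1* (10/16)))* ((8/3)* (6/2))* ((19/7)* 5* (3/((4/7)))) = 111490.06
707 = 707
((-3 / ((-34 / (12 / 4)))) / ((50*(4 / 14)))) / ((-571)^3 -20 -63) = -3 / 30141727600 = -0.00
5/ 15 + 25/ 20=19/ 12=1.58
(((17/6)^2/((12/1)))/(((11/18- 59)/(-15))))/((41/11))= 15895/344728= 0.05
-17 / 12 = -1.42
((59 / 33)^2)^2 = 12117361 / 1185921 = 10.22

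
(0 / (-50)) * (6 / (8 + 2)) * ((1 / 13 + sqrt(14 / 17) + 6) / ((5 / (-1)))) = 0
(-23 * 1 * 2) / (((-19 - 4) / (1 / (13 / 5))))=10 / 13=0.77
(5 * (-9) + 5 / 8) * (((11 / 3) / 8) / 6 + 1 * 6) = -310625 / 1152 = -269.64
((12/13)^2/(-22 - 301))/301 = -144/16430687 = -0.00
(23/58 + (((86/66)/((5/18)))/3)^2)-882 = -154248357/175450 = -879.16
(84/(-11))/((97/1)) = -84/1067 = -0.08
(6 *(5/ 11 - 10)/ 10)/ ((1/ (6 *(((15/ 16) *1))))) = -2835/ 88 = -32.22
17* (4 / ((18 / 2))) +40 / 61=4508 / 549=8.21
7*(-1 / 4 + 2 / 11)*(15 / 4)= -315 / 176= -1.79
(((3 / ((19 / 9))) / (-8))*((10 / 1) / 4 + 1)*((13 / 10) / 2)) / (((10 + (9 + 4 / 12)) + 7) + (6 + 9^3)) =-7371 / 13886720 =-0.00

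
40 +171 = 211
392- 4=388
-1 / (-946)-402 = -380291 / 946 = -402.00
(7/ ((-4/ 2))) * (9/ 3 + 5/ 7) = -13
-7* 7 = -49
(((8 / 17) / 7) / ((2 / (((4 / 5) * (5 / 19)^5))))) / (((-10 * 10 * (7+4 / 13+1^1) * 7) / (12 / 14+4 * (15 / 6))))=-1300 / 20517347277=-0.00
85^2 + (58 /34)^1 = 122854 /17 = 7226.71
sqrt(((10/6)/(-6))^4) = 25/324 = 0.08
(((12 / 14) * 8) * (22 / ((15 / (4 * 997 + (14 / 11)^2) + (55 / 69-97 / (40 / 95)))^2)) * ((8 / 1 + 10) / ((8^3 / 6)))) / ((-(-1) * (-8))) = -15446485492218099 / 204666104147674539566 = -0.00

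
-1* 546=-546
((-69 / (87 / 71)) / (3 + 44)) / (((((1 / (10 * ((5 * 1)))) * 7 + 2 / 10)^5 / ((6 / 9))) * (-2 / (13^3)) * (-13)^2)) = 6634062500000 / 5805795273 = 1142.66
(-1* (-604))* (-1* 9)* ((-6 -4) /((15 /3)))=10872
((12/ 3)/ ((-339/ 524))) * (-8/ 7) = 16768/ 2373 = 7.07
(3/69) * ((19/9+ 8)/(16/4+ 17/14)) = 1274/15111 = 0.08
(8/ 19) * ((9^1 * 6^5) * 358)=200434176/ 19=10549167.16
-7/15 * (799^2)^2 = -2852890857607/15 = -190192723840.47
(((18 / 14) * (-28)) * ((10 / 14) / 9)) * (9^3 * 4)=-58320 / 7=-8331.43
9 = 9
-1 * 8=-8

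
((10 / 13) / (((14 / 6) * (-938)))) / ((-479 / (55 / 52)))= 825 / 1063048532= 0.00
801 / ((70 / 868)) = 49662 / 5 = 9932.40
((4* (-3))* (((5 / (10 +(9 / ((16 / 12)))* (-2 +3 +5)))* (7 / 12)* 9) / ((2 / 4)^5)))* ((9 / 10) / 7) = -2592 / 101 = -25.66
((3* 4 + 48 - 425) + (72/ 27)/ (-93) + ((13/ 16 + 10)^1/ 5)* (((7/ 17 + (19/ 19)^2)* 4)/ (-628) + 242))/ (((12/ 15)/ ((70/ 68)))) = 165005452465/ 810180288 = 203.67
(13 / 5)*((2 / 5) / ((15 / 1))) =0.07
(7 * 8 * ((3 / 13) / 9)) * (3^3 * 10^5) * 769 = 38757600000 / 13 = 2981353846.15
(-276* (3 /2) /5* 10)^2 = 685584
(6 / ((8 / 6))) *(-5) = -45 / 2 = -22.50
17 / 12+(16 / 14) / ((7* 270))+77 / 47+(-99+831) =914129807 / 1243620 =735.06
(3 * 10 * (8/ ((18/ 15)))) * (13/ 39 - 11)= -6400/ 3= -2133.33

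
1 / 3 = 0.33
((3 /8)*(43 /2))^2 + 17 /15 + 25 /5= 273167 /3840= 71.14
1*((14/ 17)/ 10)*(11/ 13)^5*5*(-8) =-9018856/ 6311981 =-1.43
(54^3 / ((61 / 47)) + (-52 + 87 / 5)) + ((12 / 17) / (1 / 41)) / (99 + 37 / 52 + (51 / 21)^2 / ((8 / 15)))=14199973174483 / 117074189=121290.38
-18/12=-3/2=-1.50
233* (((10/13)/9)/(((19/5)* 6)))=5825/6669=0.87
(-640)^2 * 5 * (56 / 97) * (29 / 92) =831488000 / 2231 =372697.45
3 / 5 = 0.60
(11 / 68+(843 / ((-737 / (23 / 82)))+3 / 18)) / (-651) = -46861 / 4012938468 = -0.00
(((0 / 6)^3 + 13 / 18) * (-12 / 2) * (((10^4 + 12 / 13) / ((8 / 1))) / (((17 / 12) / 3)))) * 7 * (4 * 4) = -21842016 / 17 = -1284824.47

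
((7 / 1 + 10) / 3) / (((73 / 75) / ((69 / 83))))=29325 / 6059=4.84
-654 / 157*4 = -2616 / 157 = -16.66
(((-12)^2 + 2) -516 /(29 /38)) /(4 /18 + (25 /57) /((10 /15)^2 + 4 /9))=-21031632 /28391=-740.79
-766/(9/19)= -14554/9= -1617.11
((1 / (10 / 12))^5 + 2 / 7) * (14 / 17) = 121364 / 53125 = 2.28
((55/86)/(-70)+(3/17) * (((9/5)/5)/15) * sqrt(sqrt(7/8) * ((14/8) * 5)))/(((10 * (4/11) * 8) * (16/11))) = 0.00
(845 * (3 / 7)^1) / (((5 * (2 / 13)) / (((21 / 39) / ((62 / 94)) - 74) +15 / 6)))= -28884297 / 868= -33276.84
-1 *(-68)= 68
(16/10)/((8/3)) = 3/5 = 0.60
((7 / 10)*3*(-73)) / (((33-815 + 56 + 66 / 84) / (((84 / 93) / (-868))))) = -10731 / 48785165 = -0.00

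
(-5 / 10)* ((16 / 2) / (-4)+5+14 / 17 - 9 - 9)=241 / 34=7.09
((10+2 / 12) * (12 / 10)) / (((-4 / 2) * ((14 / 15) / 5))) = -915 / 28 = -32.68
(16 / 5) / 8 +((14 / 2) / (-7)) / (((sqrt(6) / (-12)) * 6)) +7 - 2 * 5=-1.78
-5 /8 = -0.62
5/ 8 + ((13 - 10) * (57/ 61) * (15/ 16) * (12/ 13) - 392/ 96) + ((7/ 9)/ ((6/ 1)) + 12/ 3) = 3.10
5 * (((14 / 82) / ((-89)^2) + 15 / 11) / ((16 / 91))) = 554132215 / 14289484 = 38.78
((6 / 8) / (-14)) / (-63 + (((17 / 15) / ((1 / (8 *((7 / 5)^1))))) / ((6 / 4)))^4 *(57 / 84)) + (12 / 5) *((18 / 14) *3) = 9.26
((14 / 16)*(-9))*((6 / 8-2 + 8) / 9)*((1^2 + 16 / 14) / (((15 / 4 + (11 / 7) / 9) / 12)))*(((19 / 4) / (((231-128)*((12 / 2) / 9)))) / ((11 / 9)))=-2.19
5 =5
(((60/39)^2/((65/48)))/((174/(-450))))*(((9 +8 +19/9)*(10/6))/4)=-6880000/191139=-35.99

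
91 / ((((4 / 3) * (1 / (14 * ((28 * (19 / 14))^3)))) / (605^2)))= 19190762490900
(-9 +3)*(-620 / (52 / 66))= 61380 / 13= 4721.54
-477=-477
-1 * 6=-6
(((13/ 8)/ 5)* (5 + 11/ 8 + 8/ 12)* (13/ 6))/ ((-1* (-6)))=28561/ 34560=0.83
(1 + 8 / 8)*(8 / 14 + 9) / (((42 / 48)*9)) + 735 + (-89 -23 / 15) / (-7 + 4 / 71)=815808701 / 1087065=750.47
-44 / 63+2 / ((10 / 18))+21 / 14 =2773 / 630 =4.40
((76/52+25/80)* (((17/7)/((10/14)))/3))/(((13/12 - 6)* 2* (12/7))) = -14637/122720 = -0.12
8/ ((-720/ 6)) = -1/ 15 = -0.07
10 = 10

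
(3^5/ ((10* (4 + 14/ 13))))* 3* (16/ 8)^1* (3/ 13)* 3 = 2187/ 110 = 19.88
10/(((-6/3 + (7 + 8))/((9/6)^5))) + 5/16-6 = 2/13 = 0.15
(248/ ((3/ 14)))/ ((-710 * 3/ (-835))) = 289912/ 639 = 453.70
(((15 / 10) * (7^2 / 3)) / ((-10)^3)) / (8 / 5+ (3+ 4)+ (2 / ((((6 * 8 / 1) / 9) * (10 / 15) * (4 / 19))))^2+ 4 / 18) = -112896 / 73548925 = -0.00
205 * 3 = 615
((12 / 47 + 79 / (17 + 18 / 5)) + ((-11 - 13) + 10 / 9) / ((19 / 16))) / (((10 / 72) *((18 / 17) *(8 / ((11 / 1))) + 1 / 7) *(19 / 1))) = -13163267348 / 2088383195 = -6.30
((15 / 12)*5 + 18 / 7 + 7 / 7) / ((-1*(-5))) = 55 / 28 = 1.96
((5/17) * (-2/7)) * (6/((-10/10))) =60/119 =0.50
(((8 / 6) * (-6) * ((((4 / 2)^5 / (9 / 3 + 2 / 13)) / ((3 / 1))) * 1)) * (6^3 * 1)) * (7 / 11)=-1677312 / 451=-3719.10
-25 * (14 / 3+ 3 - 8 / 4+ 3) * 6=-1300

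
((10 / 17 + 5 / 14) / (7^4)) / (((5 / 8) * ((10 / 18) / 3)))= 0.00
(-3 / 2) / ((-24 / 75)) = 75 / 16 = 4.69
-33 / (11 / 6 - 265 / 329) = -65142 / 2029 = -32.11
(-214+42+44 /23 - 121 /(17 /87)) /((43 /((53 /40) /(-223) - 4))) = 51293475 /697544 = 73.53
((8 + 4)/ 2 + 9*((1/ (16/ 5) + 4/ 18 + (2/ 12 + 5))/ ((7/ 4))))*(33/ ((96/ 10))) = 54395/ 448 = 121.42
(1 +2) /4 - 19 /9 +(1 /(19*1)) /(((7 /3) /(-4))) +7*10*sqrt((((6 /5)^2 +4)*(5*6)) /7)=-6949 /4788 +8*sqrt(1785)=336.54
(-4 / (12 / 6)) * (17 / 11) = -34 / 11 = -3.09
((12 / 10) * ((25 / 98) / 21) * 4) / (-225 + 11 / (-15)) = -150 / 580699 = -0.00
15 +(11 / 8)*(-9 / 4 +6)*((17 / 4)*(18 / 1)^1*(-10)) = -125745 / 32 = -3929.53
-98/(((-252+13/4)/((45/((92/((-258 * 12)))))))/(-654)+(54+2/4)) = -1785859488/993151975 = -1.80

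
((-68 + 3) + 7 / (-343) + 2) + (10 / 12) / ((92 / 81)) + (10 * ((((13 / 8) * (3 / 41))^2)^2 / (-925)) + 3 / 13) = -973391999898858971 / 15685717024839680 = -62.06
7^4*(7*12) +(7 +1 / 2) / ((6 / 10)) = 403393 / 2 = 201696.50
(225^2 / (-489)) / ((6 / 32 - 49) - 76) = 270000 / 325511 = 0.83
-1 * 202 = -202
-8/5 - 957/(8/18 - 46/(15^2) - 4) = 252.92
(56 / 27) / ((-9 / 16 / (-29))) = 106.93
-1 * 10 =-10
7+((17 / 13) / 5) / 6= 2747 / 390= 7.04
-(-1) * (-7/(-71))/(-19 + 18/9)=-7/1207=-0.01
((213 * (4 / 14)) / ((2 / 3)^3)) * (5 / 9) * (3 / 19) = 18.02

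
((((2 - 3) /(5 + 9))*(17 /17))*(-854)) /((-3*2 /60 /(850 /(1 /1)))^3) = -37461625000000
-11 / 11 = -1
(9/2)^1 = 9/2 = 4.50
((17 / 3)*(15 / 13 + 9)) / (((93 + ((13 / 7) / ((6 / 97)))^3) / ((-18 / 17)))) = -58677696 / 26156425945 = -0.00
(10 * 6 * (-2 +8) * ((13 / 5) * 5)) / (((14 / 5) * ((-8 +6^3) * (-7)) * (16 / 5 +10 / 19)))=-0.31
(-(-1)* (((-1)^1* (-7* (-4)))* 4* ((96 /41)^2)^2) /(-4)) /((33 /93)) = 73723281408 /31083371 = 2371.79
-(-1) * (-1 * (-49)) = 49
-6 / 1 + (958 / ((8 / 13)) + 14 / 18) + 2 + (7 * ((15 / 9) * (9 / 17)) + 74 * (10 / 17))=981179 / 612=1603.23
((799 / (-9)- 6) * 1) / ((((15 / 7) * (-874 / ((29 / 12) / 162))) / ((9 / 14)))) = 24737 / 50971680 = 0.00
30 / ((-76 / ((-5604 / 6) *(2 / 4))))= 7005 / 38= 184.34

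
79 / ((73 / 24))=1896 / 73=25.97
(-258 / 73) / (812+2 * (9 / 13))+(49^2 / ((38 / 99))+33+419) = 98369197399 / 14666138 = 6707.23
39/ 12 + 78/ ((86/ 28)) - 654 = -625.35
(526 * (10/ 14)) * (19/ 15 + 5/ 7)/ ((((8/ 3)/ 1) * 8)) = 3419/ 98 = 34.89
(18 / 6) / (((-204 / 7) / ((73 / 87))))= -511 / 5916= -0.09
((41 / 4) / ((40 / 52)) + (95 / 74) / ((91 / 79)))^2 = 3781900873521 / 18138702400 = 208.50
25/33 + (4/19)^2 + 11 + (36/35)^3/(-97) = 584165376572/49544677875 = 11.79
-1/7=-0.14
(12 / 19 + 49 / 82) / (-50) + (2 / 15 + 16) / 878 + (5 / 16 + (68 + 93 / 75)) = 28540212703 / 410377200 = 69.55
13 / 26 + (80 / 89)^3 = 1.23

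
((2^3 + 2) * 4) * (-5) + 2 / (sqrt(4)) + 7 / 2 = -391 / 2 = -195.50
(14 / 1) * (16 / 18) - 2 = 94 / 9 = 10.44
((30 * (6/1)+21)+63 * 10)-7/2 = 1655/2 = 827.50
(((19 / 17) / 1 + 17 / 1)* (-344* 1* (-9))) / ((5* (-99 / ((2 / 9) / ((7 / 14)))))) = -38528 / 765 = -50.36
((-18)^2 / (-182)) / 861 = -54 / 26117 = -0.00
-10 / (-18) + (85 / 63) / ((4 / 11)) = 1075 / 252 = 4.27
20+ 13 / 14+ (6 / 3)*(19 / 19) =22.93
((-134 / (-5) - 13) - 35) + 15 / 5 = -91 / 5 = -18.20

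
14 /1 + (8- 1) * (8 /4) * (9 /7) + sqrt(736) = 4 * sqrt(46) + 32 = 59.13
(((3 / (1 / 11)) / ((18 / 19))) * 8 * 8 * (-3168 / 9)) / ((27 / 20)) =-47083520 / 81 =-581278.02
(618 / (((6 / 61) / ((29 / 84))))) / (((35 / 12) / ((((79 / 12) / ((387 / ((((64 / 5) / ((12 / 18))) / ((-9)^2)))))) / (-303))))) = -115154824 / 11635222725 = -0.01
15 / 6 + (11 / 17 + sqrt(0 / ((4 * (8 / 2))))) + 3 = 209 / 34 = 6.15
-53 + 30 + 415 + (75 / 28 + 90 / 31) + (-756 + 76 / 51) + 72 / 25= -391824929 / 1106700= -354.05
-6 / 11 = -0.55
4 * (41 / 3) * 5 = 820 / 3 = 273.33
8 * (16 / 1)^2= 2048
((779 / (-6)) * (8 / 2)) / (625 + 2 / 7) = -10906 / 13131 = -0.83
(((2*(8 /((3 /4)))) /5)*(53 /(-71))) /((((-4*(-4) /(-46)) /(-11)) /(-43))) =4612696 /1065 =4331.17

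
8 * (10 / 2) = 40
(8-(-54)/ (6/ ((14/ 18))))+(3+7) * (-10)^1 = -85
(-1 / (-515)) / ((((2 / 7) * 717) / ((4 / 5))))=14 / 1846275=0.00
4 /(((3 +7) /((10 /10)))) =2 /5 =0.40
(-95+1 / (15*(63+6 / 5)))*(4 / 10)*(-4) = 731872 / 4815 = 152.00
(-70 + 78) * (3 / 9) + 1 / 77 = 2.68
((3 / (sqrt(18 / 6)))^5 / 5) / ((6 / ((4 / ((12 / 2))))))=sqrt(3) / 5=0.35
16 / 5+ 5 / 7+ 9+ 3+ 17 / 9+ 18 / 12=12161 / 630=19.30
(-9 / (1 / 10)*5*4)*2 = -3600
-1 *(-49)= 49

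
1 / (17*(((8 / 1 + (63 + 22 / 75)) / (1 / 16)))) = 75 / 1454384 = 0.00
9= 9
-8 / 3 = -2.67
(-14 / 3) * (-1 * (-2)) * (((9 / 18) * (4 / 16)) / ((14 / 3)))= -1 / 4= -0.25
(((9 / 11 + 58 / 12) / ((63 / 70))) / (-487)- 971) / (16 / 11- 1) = -140446334 / 65745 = -2136.23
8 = 8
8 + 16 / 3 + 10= 70 / 3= 23.33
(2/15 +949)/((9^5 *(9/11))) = 156607/7971615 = 0.02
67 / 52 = 1.29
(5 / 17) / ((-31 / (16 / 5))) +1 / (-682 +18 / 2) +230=81563035 / 354671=229.97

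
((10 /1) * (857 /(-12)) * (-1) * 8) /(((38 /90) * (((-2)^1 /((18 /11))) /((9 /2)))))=-10412550 /209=-49820.81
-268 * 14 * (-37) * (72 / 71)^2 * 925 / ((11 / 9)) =5991199603200 / 55451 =108044933.42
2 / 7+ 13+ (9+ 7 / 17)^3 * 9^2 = 2322888909 / 34391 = 67543.51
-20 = -20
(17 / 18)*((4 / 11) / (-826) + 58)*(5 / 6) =5599205 / 122661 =45.65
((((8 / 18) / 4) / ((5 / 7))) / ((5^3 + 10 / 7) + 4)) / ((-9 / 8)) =-392 / 369765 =-0.00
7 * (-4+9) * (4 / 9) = 140 / 9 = 15.56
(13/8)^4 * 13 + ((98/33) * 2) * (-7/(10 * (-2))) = 62668273/675840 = 92.73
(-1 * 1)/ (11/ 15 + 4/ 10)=-15/ 17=-0.88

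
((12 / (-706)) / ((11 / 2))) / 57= -4 / 73777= -0.00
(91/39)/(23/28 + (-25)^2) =196/52569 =0.00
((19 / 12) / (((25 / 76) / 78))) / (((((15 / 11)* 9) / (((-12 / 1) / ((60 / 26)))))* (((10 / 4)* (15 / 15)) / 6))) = -10737584 / 28125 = -381.78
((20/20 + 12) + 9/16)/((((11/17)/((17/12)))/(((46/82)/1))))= 1442399/86592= 16.66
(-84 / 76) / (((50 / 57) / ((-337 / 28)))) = 15.16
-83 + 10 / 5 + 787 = 706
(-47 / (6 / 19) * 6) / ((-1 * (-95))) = -9.40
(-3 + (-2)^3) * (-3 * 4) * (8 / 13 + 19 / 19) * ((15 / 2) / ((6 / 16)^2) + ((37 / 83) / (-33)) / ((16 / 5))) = 49078995 / 4316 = 11371.41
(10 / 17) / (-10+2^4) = 5 / 51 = 0.10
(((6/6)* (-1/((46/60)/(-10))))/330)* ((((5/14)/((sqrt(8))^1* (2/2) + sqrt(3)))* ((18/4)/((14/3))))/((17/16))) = 2700/(210749* (sqrt(3) + 2* sqrt(2))) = 0.00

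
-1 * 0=0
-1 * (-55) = 55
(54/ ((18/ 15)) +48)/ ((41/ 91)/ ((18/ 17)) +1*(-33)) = -152334/ 53357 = -2.85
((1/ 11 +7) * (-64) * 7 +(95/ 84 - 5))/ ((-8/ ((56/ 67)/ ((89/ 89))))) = 332.30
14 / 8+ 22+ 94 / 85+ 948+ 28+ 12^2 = 389251 / 340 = 1144.86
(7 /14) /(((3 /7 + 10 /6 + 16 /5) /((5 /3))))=175 /1112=0.16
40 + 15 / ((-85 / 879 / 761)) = -2006077 / 17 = -118004.53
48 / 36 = 1.33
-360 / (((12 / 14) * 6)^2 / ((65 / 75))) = -637 / 54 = -11.80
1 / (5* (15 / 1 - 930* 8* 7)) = -1 / 260325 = -0.00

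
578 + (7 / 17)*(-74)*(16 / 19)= 178406 / 323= 552.34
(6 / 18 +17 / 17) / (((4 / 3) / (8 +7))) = 15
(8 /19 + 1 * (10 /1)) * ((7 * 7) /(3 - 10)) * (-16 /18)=64.84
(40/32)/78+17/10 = 2677/1560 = 1.72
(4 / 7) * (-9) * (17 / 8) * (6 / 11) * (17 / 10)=-10.13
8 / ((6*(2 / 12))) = 8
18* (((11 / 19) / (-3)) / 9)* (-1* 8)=3.09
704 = 704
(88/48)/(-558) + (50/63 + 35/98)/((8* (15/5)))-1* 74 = -6932869/93744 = -73.96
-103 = -103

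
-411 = -411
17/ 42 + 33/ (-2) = -338/ 21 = -16.10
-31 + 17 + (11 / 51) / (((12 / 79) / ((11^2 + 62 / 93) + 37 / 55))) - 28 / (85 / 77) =616663 / 4590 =134.35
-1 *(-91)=91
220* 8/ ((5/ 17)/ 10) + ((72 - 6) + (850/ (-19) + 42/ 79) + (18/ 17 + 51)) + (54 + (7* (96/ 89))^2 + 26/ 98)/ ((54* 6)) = 192256247202689123/ 3208859612532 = 59914.20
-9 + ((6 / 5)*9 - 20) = -91 / 5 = -18.20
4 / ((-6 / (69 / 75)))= -46 / 75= -0.61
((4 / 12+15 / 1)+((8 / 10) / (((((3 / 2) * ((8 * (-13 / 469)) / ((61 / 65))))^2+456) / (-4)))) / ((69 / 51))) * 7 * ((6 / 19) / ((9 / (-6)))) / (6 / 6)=-767757622770656 / 33988345552465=-22.59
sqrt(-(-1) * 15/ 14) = sqrt(210)/ 14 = 1.04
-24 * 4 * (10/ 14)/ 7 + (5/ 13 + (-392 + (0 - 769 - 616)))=-1137944/ 637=-1786.41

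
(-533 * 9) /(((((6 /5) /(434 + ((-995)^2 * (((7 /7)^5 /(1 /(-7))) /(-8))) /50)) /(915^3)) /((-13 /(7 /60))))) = 48480546902873596875 /8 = 6060068362859199609.38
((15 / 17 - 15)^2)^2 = 3317760000 / 83521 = 39723.66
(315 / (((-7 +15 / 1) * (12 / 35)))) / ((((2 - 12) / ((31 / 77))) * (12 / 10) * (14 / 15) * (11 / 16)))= -11625 / 1936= -6.00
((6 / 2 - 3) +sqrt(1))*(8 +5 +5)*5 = 90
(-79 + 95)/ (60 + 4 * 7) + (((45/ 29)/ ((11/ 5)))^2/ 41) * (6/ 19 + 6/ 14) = 9627571/ 50445703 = 0.19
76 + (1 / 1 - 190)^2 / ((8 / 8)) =35797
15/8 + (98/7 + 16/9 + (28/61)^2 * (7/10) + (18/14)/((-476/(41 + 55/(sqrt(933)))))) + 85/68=21133730099/1115853480 - 165 * sqrt(933)/1036252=18.93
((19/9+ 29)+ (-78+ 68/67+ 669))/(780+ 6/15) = 1878725/2352906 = 0.80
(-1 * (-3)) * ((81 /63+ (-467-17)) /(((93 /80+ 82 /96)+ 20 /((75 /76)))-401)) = 19620 /5131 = 3.82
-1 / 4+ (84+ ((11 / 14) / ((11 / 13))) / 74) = 43389 / 518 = 83.76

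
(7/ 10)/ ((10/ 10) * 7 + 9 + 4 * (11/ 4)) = 7/ 270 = 0.03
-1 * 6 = -6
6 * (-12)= -72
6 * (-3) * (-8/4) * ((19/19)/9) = 4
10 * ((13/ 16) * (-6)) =-48.75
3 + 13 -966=-950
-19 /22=-0.86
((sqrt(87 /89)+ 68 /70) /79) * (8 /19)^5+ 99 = 32768 * sqrt(7743) /17409452069+ 677796073877 /6846413735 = 99.00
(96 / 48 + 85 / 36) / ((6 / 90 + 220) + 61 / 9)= 785 / 40832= 0.02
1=1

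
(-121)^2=14641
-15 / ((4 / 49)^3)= -1764735 / 64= -27573.98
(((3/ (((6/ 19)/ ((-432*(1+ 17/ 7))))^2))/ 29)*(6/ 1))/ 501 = 6467641344/ 237307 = 27254.32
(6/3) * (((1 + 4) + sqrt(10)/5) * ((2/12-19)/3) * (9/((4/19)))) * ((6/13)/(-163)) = 8.56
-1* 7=-7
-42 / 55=-0.76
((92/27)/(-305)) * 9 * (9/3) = -92/305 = -0.30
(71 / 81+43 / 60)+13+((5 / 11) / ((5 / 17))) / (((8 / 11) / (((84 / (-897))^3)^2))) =16892464526140191361 / 1157556357384085620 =14.59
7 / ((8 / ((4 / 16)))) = 7 / 32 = 0.22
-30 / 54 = -5 / 9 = -0.56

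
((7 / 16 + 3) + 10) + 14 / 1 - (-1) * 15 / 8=29.31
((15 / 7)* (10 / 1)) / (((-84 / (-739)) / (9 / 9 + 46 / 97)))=2641925 / 9506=277.92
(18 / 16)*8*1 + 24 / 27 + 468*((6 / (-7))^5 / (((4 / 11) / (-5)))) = 451842863 / 151263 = 2987.13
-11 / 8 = -1.38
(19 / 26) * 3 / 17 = 57 / 442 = 0.13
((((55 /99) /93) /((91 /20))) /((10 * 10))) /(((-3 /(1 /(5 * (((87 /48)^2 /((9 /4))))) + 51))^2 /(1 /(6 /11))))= 56513515619 /8080720789050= 0.01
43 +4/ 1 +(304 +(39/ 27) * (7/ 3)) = 9568/ 27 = 354.37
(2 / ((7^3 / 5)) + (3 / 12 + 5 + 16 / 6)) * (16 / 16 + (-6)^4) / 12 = 42418385 / 49392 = 858.81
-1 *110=-110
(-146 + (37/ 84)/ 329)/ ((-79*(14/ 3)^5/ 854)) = 19936040679/ 27957167168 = 0.71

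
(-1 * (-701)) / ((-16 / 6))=-2103 / 8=-262.88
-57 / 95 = -3 / 5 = -0.60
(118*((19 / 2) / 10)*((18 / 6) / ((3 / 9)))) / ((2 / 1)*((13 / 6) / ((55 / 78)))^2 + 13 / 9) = 54934605 / 1106846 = 49.63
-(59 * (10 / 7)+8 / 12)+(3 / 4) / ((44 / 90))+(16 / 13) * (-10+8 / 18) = -6859739 / 72072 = -95.18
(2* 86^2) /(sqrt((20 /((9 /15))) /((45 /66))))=11094* sqrt(110) /55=2115.54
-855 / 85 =-171 / 17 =-10.06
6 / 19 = 0.32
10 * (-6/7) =-60/7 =-8.57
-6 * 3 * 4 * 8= -576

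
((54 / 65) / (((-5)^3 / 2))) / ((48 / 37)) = -333 / 32500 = -0.01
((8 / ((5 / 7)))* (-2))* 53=-5936 / 5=-1187.20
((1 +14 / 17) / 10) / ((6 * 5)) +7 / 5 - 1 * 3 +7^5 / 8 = 2099.28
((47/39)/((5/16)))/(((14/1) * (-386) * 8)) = -47/526890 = -0.00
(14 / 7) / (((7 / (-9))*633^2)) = -0.00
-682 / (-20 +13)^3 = 1.99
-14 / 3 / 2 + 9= 6.67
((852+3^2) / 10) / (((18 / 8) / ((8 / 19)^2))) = 36736 / 5415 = 6.78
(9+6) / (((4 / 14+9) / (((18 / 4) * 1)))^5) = 2977309629 / 7425860000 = 0.40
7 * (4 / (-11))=-28 / 11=-2.55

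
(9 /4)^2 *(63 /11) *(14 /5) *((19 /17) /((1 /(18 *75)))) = 91624365 /748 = 122492.47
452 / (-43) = -452 / 43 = -10.51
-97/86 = -1.13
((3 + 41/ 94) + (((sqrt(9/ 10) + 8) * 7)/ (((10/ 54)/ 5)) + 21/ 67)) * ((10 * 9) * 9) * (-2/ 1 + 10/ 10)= -3866207355/ 3149 - 45927 * sqrt(10)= -1372991.10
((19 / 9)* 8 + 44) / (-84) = -137 / 189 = -0.72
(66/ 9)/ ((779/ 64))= 1408/ 2337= 0.60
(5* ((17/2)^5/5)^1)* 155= 220077835/32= 6877432.34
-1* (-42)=42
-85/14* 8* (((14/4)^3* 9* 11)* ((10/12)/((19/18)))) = -6185025/38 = -162763.82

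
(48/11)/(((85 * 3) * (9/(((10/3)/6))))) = 16/15147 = 0.00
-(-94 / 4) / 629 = 47 / 1258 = 0.04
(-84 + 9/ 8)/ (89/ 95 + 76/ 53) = -34.96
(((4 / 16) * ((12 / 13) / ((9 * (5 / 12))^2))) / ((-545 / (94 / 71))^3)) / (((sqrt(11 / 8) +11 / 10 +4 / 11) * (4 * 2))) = -11767714112 / 209768803849009591875 +402002656 * sqrt(22) / 41953760769801918375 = -0.00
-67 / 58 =-1.16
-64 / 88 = -8 / 11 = -0.73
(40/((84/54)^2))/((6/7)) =135/7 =19.29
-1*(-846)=846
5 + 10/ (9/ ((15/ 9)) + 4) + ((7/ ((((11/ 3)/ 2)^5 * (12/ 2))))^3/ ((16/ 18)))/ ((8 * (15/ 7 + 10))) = 101193871447691121027/ 16688106436815525745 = 6.06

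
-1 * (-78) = 78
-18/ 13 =-1.38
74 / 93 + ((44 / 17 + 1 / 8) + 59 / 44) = 674749 / 139128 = 4.85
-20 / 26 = -0.77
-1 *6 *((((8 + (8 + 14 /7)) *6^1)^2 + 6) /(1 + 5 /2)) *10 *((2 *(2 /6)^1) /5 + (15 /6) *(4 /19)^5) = -465922229280 /17332693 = -26881.12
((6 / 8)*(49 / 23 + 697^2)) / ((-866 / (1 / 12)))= -1396707 / 39836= -35.06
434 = 434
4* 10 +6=46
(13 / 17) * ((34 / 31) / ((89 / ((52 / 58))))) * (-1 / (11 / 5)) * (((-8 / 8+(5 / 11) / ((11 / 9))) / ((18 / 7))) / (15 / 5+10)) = 69160 / 958451769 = 0.00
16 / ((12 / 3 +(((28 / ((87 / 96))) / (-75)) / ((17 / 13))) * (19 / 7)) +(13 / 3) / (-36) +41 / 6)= 21297600 / 13121849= 1.62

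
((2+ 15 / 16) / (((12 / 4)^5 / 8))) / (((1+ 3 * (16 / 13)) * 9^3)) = 611 / 21611934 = 0.00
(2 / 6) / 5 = 1 / 15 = 0.07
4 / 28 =1 / 7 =0.14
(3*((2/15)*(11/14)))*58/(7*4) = 319/490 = 0.65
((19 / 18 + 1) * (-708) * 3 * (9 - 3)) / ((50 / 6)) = -78588 / 25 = -3143.52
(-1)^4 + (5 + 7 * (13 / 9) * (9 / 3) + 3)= 118 / 3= 39.33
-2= -2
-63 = -63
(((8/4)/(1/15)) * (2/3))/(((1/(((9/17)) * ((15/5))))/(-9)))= -4860/17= -285.88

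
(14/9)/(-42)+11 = 296/27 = 10.96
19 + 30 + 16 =65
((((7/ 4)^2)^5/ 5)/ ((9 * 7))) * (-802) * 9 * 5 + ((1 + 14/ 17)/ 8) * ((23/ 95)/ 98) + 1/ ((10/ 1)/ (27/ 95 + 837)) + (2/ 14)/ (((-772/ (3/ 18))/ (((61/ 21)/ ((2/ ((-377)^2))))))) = -11093669439297295477/ 360336575692800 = -30786.96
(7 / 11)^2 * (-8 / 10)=-196 / 605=-0.32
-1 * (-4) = 4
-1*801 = -801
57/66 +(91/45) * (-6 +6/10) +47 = 20319/550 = 36.94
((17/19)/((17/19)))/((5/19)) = 19/5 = 3.80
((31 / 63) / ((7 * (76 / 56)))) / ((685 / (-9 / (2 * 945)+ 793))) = 5162399 / 86094225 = 0.06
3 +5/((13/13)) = 8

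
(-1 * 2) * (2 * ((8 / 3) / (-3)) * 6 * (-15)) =-320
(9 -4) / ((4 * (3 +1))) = 5 / 16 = 0.31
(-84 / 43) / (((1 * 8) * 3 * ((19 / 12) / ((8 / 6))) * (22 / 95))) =-140 / 473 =-0.30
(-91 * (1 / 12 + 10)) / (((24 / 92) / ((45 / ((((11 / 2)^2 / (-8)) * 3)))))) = 41860 / 3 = 13953.33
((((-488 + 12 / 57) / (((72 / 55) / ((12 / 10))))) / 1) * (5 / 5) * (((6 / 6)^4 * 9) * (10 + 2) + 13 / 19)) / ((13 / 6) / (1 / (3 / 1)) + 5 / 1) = -105261310 / 24909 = -4225.83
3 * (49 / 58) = 147 / 58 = 2.53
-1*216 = -216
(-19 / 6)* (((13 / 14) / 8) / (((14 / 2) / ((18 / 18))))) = -247 / 4704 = -0.05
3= 3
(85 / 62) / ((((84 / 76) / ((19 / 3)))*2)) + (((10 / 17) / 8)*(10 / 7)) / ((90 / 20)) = 58305 / 14756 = 3.95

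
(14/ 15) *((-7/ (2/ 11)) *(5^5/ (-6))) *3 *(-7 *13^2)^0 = 336875/ 6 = 56145.83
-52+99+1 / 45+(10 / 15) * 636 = 21196 / 45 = 471.02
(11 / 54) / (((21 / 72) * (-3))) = -0.23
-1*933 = -933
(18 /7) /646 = 9 /2261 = 0.00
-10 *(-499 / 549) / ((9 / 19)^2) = 1801390 / 44469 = 40.51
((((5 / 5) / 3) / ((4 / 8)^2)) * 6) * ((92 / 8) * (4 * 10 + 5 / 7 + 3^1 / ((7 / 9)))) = 28704 / 7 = 4100.57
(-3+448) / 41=445 / 41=10.85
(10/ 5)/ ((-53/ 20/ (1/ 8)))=-5/ 53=-0.09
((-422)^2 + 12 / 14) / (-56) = -623297 / 196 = -3180.09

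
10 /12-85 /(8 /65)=-16555 /24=-689.79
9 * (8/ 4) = 18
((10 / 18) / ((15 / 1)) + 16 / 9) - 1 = 22 / 27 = 0.81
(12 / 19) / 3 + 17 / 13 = 375 / 247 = 1.52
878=878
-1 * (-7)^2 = -49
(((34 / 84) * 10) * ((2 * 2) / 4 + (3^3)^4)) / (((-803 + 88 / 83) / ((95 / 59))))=-356185714450 / 82469079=-4319.02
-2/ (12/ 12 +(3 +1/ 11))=-0.49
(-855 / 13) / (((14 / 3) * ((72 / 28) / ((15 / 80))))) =-1.03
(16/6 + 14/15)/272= 9/680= 0.01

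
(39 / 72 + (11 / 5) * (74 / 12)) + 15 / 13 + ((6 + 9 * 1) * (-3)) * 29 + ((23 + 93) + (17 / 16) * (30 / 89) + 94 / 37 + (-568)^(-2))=-242560591007609 / 207168162240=-1170.84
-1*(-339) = 339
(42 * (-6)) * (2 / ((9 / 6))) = -336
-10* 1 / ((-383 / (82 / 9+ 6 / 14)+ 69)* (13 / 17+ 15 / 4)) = -1202 / 15657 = -0.08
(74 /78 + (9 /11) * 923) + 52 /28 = 2276237 /3003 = 757.99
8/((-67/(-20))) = 160/67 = 2.39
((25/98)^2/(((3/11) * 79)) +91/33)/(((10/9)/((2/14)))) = 207356343/584211320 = 0.35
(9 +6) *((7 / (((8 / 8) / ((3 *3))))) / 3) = 315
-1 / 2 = -0.50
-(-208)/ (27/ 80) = 616.30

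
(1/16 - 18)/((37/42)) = -6027/296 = -20.36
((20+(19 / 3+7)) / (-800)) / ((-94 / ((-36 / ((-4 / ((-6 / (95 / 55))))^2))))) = -3267 / 271472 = -0.01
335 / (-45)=-67 / 9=-7.44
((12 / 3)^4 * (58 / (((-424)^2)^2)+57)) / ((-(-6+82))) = -921103190045 / 4797412448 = -192.00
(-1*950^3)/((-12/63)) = 4501218750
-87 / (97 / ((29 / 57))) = -841 / 1843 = -0.46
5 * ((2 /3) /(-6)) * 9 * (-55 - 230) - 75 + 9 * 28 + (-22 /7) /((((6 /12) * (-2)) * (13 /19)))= 146200 /91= 1606.59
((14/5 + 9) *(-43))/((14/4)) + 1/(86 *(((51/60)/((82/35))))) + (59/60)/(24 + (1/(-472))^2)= -8495081800298/58627848405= -144.90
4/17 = 0.24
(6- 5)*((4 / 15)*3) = 4 / 5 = 0.80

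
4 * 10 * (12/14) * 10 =2400/7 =342.86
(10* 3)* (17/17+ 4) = 150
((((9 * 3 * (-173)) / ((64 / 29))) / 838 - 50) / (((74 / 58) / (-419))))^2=6674025805373521 / 22429696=297553110.19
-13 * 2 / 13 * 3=-6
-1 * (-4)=4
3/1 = 3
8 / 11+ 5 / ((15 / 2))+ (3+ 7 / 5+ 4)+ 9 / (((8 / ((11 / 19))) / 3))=294637 / 25080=11.75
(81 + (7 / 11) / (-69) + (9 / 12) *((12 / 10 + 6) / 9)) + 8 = 339997 / 3795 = 89.59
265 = 265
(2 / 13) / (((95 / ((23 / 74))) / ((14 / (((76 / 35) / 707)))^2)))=138015806635 / 13196716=10458.34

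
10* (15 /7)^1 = 150 /7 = 21.43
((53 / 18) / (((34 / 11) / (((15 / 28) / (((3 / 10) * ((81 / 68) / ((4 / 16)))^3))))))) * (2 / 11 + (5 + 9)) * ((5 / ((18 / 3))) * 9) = 24890125 / 14880348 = 1.67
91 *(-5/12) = -455/12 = -37.92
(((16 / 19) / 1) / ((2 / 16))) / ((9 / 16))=11.98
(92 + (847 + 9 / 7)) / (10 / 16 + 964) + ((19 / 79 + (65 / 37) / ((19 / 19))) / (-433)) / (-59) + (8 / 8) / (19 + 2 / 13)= 1031592975884249 / 1004418286057011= 1.03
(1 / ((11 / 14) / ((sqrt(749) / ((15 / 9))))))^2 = 1321236 / 3025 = 436.77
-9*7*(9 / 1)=-567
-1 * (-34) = 34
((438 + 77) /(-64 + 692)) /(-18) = -515 /11304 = -0.05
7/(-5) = -7/5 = -1.40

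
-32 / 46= -16 / 23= -0.70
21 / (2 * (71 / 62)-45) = -0.49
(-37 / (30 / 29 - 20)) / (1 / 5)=1073 / 110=9.75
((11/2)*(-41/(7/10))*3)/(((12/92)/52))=-2696980/7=-385282.86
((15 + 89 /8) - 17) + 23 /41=3177 /328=9.69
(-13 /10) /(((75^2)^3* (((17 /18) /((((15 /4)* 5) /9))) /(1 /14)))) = -13 /11295703125000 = -0.00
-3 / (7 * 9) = -1 / 21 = -0.05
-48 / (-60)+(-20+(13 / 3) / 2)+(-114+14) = -3511 / 30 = -117.03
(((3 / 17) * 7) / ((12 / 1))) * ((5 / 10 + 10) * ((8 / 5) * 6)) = 882 / 85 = 10.38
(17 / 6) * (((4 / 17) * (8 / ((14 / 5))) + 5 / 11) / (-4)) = -1475 / 1848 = -0.80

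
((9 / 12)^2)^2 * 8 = 81 / 32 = 2.53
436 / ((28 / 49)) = 763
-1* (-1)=1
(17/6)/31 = 17/186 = 0.09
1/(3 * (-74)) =-1/222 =-0.00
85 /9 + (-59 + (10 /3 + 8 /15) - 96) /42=3683 /630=5.85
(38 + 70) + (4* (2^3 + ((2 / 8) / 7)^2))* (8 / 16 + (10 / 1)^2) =1303209 / 392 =3324.51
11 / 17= 0.65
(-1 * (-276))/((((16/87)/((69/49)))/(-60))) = -6213105/49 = -126798.06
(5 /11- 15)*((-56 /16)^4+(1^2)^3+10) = -2342.73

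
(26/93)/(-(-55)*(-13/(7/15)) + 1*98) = -182/933627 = -0.00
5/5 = 1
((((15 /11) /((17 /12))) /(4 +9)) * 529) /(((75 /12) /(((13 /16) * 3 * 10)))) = 28566 /187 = 152.76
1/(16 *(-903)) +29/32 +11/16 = 46051/28896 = 1.59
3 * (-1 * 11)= -33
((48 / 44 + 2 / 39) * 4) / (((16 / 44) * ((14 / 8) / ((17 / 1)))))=4760 / 39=122.05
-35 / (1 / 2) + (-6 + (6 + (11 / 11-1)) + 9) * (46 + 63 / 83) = 29119 / 83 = 350.83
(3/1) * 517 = 1551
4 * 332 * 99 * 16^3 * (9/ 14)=2423291904/ 7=346184557.71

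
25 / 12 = 2.08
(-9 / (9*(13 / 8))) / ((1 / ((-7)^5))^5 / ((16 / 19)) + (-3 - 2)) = 171656783316987507303296 / 1394711364450523496839527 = 0.12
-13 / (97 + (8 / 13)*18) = -169 / 1405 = -0.12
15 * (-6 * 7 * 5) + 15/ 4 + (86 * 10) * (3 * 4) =28695/ 4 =7173.75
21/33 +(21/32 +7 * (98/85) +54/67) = 20385529/2004640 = 10.17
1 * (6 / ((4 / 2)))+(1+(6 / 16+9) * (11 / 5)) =197 / 8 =24.62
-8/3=-2.67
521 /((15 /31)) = 16151 /15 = 1076.73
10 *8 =80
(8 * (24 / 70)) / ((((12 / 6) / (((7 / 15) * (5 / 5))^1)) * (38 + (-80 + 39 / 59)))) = -944 / 60975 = -0.02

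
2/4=1/2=0.50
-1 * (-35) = 35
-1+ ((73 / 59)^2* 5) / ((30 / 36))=28493 / 3481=8.19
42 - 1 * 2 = 40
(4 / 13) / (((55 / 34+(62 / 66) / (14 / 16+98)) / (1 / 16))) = 443751 / 37546522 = 0.01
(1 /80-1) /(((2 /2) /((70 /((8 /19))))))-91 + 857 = 38517 /64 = 601.83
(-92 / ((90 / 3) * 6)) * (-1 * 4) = 92 / 45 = 2.04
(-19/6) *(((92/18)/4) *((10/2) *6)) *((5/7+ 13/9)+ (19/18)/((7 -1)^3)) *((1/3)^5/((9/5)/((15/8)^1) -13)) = 3216593125/35831877984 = 0.09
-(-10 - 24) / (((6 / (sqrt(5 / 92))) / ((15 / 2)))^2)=2125 / 736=2.89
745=745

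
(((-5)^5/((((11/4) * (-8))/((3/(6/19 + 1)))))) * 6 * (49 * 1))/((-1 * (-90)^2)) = -4655/396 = -11.76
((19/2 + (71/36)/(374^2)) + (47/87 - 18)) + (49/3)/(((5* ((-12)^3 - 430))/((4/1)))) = -6275742998999/787834784880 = -7.97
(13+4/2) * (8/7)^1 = 120/7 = 17.14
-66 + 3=-63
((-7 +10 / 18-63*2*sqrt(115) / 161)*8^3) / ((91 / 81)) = -746496*sqrt(115) / 2093-267264 / 91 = -6761.75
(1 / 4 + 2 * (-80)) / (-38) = 639 / 152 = 4.20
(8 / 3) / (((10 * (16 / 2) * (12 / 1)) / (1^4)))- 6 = -6.00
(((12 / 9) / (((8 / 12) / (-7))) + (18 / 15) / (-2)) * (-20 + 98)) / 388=-2847 / 970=-2.94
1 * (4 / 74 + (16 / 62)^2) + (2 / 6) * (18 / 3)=75404 / 35557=2.12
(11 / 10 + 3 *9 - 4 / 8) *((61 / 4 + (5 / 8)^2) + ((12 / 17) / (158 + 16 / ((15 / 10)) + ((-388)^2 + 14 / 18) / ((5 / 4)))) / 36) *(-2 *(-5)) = 3186237060093 / 738099472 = 4316.81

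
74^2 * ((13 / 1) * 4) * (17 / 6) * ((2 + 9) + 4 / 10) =45987448 / 5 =9197489.60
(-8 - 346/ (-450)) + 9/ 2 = -1229/ 450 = -2.73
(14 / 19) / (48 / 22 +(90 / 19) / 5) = 77 / 327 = 0.24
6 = 6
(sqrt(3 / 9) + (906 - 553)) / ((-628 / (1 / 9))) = -353 / 5652 - sqrt(3) / 16956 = -0.06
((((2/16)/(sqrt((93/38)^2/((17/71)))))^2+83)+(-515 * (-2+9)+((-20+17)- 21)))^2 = 1213852079032165320049/96535812669696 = 12574111.57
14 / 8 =7 / 4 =1.75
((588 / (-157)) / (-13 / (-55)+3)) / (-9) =5390 / 41919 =0.13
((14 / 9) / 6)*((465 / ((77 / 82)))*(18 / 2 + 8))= 216070 / 99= 2182.53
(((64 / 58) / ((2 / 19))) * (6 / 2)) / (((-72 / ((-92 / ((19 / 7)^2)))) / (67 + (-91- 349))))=-3362968 / 1653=-2034.46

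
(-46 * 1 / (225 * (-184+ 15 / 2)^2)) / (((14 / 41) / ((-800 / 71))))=120704 / 557376057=0.00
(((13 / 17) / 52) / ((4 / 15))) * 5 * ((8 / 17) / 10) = 15 / 1156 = 0.01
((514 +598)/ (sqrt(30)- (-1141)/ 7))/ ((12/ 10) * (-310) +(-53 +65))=-22657/ 1194255 +139 * sqrt(30)/ 1194255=-0.02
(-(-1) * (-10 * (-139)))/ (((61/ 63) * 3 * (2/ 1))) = 14595/ 61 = 239.26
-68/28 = -17/7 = -2.43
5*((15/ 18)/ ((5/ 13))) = 65/ 6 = 10.83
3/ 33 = 1/ 11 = 0.09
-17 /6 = -2.83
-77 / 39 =-1.97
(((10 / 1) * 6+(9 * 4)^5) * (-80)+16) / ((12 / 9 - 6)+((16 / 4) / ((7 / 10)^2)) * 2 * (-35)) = 8396699.96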